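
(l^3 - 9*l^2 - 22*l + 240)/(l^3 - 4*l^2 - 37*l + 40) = (l - 6)/(l - 1)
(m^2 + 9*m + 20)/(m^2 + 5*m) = (m + 4)/m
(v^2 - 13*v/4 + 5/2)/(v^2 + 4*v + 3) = (4*v^2 - 13*v + 10)/(4*(v^2 + 4*v + 3))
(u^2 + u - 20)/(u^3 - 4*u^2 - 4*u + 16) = (u + 5)/(u^2 - 4)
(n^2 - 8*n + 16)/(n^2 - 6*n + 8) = (n - 4)/(n - 2)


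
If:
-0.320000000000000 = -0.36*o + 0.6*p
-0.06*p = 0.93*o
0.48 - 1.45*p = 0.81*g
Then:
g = 1.51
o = 0.03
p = -0.51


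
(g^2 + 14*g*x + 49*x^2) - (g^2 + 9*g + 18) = 14*g*x - 9*g + 49*x^2 - 18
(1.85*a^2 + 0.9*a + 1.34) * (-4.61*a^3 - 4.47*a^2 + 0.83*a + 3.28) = -8.5285*a^5 - 12.4185*a^4 - 8.6649*a^3 + 0.8252*a^2 + 4.0642*a + 4.3952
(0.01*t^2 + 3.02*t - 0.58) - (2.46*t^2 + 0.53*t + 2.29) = -2.45*t^2 + 2.49*t - 2.87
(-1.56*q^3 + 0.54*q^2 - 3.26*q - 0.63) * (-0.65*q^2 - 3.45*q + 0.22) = 1.014*q^5 + 5.031*q^4 - 0.0872000000000006*q^3 + 11.7753*q^2 + 1.4563*q - 0.1386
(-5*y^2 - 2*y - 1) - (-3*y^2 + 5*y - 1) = -2*y^2 - 7*y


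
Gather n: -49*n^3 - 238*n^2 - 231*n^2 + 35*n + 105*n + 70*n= -49*n^3 - 469*n^2 + 210*n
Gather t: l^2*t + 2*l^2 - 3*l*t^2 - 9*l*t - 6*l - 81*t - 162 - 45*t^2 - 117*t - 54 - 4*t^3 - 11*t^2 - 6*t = 2*l^2 - 6*l - 4*t^3 + t^2*(-3*l - 56) + t*(l^2 - 9*l - 204) - 216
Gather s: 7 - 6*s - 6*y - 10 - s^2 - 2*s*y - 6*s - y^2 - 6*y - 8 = -s^2 + s*(-2*y - 12) - y^2 - 12*y - 11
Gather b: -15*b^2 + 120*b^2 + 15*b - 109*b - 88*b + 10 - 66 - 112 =105*b^2 - 182*b - 168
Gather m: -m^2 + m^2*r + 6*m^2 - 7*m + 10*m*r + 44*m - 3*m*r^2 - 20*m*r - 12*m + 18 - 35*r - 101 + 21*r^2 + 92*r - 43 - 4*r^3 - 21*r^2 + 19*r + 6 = m^2*(r + 5) + m*(-3*r^2 - 10*r + 25) - 4*r^3 + 76*r - 120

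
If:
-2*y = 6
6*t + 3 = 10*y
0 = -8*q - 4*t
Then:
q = 11/4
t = -11/2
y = -3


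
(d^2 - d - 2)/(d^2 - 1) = (d - 2)/(d - 1)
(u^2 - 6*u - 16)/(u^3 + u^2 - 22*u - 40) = (u - 8)/(u^2 - u - 20)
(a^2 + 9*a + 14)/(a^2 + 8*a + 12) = (a + 7)/(a + 6)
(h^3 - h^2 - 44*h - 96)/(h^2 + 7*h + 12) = h - 8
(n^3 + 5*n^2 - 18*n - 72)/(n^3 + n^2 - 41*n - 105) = (n^2 + 2*n - 24)/(n^2 - 2*n - 35)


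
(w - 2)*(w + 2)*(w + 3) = w^3 + 3*w^2 - 4*w - 12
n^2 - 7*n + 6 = (n - 6)*(n - 1)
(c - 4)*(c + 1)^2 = c^3 - 2*c^2 - 7*c - 4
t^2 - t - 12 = (t - 4)*(t + 3)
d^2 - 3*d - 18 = (d - 6)*(d + 3)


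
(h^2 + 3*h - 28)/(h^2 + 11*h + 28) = (h - 4)/(h + 4)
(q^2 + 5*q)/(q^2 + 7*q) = (q + 5)/(q + 7)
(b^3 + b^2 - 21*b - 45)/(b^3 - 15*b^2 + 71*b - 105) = (b^2 + 6*b + 9)/(b^2 - 10*b + 21)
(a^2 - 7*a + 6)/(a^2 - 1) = (a - 6)/(a + 1)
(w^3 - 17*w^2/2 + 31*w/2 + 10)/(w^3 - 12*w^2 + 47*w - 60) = (w + 1/2)/(w - 3)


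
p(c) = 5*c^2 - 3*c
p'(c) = 10*c - 3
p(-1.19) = 10.65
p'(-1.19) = -14.90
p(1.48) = 6.51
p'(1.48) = 11.80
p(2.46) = 22.88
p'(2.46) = 21.60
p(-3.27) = 63.27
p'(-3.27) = -35.70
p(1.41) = 5.71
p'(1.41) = 11.10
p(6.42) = 186.82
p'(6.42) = 61.20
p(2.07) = 15.21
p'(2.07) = 17.70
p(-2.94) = 52.04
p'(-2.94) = -32.40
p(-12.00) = 756.00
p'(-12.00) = -123.00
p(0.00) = 0.00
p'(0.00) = -3.00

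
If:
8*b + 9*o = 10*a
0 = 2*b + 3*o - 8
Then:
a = 16/5 - 3*o/10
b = 4 - 3*o/2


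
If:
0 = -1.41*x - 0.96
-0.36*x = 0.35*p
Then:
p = 0.70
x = -0.68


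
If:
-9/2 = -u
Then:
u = 9/2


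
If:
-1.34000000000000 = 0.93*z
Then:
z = -1.44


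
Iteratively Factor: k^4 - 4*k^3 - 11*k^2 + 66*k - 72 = (k - 3)*(k^3 - k^2 - 14*k + 24) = (k - 3)*(k - 2)*(k^2 + k - 12) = (k - 3)*(k - 2)*(k + 4)*(k - 3)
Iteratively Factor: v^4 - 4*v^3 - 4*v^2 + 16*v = (v - 2)*(v^3 - 2*v^2 - 8*v) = v*(v - 2)*(v^2 - 2*v - 8) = v*(v - 2)*(v + 2)*(v - 4)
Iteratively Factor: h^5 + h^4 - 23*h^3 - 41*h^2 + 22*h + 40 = (h - 5)*(h^4 + 6*h^3 + 7*h^2 - 6*h - 8) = (h - 5)*(h + 1)*(h^3 + 5*h^2 + 2*h - 8) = (h - 5)*(h - 1)*(h + 1)*(h^2 + 6*h + 8) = (h - 5)*(h - 1)*(h + 1)*(h + 2)*(h + 4)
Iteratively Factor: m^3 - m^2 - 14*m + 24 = (m + 4)*(m^2 - 5*m + 6) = (m - 2)*(m + 4)*(m - 3)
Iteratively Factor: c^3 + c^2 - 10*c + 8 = (c - 1)*(c^2 + 2*c - 8) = (c - 2)*(c - 1)*(c + 4)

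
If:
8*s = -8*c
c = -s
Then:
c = -s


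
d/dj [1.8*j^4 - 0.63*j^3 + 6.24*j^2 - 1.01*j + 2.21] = 7.2*j^3 - 1.89*j^2 + 12.48*j - 1.01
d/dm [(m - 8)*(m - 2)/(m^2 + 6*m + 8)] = 16*(m^2 - m - 11)/(m^4 + 12*m^3 + 52*m^2 + 96*m + 64)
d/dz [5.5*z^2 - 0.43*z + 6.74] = 11.0*z - 0.43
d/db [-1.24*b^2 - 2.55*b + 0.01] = -2.48*b - 2.55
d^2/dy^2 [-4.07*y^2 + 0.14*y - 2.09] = -8.14000000000000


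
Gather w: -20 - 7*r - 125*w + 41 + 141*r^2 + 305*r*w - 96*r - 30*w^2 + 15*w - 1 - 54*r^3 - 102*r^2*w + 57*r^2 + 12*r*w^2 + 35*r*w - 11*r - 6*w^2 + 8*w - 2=-54*r^3 + 198*r^2 - 114*r + w^2*(12*r - 36) + w*(-102*r^2 + 340*r - 102) + 18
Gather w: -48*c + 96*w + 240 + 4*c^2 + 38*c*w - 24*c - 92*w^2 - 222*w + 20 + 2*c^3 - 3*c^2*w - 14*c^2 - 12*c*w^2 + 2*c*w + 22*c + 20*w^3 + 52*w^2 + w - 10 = 2*c^3 - 10*c^2 - 50*c + 20*w^3 + w^2*(-12*c - 40) + w*(-3*c^2 + 40*c - 125) + 250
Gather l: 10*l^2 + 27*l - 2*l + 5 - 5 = 10*l^2 + 25*l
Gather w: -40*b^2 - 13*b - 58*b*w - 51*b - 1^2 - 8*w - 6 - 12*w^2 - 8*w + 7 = -40*b^2 - 64*b - 12*w^2 + w*(-58*b - 16)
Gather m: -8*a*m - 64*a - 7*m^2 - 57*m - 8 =-64*a - 7*m^2 + m*(-8*a - 57) - 8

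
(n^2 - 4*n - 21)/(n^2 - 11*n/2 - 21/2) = 2*(n + 3)/(2*n + 3)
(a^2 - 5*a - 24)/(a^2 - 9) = (a - 8)/(a - 3)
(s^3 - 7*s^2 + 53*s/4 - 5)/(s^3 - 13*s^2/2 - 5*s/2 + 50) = (4*s^2 - 12*s + 5)/(2*(2*s^2 - 5*s - 25))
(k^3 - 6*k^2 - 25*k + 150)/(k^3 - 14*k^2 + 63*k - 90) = (k + 5)/(k - 3)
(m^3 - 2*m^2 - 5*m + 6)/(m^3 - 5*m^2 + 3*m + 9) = (m^2 + m - 2)/(m^2 - 2*m - 3)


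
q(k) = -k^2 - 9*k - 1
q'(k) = -2*k - 9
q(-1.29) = 8.95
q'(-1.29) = -6.42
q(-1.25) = 8.69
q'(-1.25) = -6.50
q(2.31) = -27.13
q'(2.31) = -13.62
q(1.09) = -12.00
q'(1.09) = -11.18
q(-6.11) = 16.66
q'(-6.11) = 3.22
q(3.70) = -47.99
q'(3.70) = -16.40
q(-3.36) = 17.95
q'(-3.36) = -2.28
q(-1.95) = 12.75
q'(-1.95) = -5.10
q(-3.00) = 17.00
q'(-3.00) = -3.00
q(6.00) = -91.00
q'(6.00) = -21.00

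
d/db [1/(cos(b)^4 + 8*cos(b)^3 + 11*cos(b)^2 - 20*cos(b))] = 2*(2*cos(b)^3 + 12*cos(b)^2 + 11*cos(b) - 10)*sin(b)/((cos(b)^3 + 8*cos(b)^2 + 11*cos(b) - 20)^2*cos(b)^2)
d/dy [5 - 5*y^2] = -10*y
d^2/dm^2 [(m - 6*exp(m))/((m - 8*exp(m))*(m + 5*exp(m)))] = (-3*m^4*exp(m) + 151*m^3*exp(2*m) + 12*m^3*exp(m) + 2*m^3 - 1080*m^2*exp(3*m) - 480*m^2*exp(2*m) - 36*m^2*exp(m) + 7120*m*exp(4*m) + 2880*m*exp(3*m) + 348*m*exp(2*m) - 9600*exp(5*m) - 9280*exp(4*m) - 828*exp(3*m))/(m^6 - 9*m^5*exp(m) - 93*m^4*exp(2*m) + 693*m^3*exp(3*m) + 3720*m^2*exp(4*m) - 14400*m*exp(5*m) - 64000*exp(6*m))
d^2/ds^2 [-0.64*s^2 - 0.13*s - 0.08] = -1.28000000000000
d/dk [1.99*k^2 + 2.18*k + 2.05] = 3.98*k + 2.18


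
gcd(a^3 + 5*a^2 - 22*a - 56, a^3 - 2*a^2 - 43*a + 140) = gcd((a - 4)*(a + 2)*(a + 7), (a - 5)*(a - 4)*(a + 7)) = a^2 + 3*a - 28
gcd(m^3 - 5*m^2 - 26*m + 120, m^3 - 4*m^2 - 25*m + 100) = m^2 + m - 20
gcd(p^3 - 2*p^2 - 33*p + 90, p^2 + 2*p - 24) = p + 6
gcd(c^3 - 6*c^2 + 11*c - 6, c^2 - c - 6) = c - 3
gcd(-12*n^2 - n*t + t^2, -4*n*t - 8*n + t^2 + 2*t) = -4*n + t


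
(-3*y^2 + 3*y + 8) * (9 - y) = 3*y^3 - 30*y^2 + 19*y + 72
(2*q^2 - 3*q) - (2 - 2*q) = 2*q^2 - q - 2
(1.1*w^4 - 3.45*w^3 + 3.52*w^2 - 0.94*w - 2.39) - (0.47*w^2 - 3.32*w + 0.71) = 1.1*w^4 - 3.45*w^3 + 3.05*w^2 + 2.38*w - 3.1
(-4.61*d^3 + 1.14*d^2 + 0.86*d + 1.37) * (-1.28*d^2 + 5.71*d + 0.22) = 5.9008*d^5 - 27.7823*d^4 + 4.3944*d^3 + 3.4078*d^2 + 8.0119*d + 0.3014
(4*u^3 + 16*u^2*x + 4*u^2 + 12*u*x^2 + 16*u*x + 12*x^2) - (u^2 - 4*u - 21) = 4*u^3 + 16*u^2*x + 3*u^2 + 12*u*x^2 + 16*u*x + 4*u + 12*x^2 + 21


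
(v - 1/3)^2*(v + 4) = v^3 + 10*v^2/3 - 23*v/9 + 4/9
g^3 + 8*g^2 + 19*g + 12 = (g + 1)*(g + 3)*(g + 4)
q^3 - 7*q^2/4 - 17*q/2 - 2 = (q - 4)*(q + 1/4)*(q + 2)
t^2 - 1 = (t - 1)*(t + 1)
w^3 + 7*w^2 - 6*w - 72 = (w - 3)*(w + 4)*(w + 6)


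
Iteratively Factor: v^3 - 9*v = (v - 3)*(v^2 + 3*v) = (v - 3)*(v + 3)*(v)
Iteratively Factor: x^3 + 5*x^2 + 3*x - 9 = (x + 3)*(x^2 + 2*x - 3) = (x + 3)^2*(x - 1)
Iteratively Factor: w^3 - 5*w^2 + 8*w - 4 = (w - 1)*(w^2 - 4*w + 4) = (w - 2)*(w - 1)*(w - 2)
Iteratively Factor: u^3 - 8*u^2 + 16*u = (u - 4)*(u^2 - 4*u) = (u - 4)^2*(u)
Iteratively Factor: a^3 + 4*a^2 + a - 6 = (a - 1)*(a^2 + 5*a + 6) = (a - 1)*(a + 2)*(a + 3)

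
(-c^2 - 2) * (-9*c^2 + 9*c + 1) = 9*c^4 - 9*c^3 + 17*c^2 - 18*c - 2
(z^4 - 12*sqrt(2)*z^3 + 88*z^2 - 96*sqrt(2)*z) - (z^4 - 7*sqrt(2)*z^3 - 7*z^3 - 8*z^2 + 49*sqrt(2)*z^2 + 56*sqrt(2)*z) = -5*sqrt(2)*z^3 + 7*z^3 - 49*sqrt(2)*z^2 + 96*z^2 - 152*sqrt(2)*z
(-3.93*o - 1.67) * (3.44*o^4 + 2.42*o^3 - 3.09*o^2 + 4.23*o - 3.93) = -13.5192*o^5 - 15.2554*o^4 + 8.1023*o^3 - 11.4636*o^2 + 8.3808*o + 6.5631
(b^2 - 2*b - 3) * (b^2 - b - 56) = b^4 - 3*b^3 - 57*b^2 + 115*b + 168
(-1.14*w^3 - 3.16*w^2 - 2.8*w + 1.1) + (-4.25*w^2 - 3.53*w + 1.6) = -1.14*w^3 - 7.41*w^2 - 6.33*w + 2.7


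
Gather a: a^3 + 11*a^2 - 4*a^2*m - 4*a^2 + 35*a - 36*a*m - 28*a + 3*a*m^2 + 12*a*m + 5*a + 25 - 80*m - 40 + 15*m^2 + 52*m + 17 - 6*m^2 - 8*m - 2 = a^3 + a^2*(7 - 4*m) + a*(3*m^2 - 24*m + 12) + 9*m^2 - 36*m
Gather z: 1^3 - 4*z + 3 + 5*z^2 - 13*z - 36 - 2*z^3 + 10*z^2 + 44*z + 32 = -2*z^3 + 15*z^2 + 27*z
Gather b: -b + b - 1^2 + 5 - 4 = 0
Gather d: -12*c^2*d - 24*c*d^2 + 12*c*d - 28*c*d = -24*c*d^2 + d*(-12*c^2 - 16*c)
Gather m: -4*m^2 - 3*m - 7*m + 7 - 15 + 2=-4*m^2 - 10*m - 6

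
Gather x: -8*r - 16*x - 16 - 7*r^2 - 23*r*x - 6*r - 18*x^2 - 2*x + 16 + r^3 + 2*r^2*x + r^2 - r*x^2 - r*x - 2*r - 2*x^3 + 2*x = r^3 - 6*r^2 - 16*r - 2*x^3 + x^2*(-r - 18) + x*(2*r^2 - 24*r - 16)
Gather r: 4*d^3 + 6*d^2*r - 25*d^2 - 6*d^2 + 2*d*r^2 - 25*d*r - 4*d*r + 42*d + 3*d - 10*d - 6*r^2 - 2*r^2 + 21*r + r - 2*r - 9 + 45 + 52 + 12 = 4*d^3 - 31*d^2 + 35*d + r^2*(2*d - 8) + r*(6*d^2 - 29*d + 20) + 100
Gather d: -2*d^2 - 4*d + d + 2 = -2*d^2 - 3*d + 2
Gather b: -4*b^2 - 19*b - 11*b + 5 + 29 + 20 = -4*b^2 - 30*b + 54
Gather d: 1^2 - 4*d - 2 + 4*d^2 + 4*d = 4*d^2 - 1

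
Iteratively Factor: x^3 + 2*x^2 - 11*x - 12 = (x - 3)*(x^2 + 5*x + 4) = (x - 3)*(x + 4)*(x + 1)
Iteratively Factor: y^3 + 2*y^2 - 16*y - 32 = (y - 4)*(y^2 + 6*y + 8) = (y - 4)*(y + 2)*(y + 4)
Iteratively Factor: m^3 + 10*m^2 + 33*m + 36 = (m + 4)*(m^2 + 6*m + 9) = (m + 3)*(m + 4)*(m + 3)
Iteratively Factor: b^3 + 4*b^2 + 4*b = (b)*(b^2 + 4*b + 4) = b*(b + 2)*(b + 2)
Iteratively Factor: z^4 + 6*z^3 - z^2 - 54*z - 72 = (z + 3)*(z^3 + 3*z^2 - 10*z - 24) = (z - 3)*(z + 3)*(z^2 + 6*z + 8) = (z - 3)*(z + 3)*(z + 4)*(z + 2)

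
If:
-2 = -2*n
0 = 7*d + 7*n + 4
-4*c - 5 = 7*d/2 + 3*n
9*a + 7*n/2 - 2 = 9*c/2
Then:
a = -23/48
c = -5/8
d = -11/7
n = 1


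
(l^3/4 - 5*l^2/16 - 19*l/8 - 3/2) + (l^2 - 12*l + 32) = l^3/4 + 11*l^2/16 - 115*l/8 + 61/2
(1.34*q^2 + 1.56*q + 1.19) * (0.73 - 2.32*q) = -3.1088*q^3 - 2.641*q^2 - 1.622*q + 0.8687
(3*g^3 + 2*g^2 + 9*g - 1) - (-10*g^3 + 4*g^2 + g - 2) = 13*g^3 - 2*g^2 + 8*g + 1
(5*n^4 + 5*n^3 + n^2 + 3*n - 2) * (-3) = -15*n^4 - 15*n^3 - 3*n^2 - 9*n + 6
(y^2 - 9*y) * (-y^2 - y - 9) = -y^4 + 8*y^3 + 81*y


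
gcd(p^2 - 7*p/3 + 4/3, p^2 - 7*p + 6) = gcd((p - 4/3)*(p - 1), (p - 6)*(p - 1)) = p - 1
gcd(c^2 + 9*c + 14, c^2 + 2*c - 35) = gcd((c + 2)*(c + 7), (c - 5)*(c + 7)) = c + 7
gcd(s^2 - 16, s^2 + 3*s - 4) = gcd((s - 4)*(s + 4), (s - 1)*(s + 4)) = s + 4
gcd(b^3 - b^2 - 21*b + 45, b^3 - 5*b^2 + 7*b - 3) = b - 3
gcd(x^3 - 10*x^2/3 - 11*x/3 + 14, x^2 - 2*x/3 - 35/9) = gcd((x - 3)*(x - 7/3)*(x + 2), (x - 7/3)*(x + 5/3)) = x - 7/3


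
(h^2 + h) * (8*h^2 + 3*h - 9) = 8*h^4 + 11*h^3 - 6*h^2 - 9*h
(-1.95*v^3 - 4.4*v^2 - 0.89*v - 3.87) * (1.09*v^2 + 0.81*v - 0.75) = -2.1255*v^5 - 6.3755*v^4 - 3.0716*v^3 - 1.6392*v^2 - 2.4672*v + 2.9025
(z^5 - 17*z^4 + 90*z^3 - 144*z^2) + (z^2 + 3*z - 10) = z^5 - 17*z^4 + 90*z^3 - 143*z^2 + 3*z - 10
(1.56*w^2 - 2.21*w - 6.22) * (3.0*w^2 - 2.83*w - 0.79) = 4.68*w^4 - 11.0448*w^3 - 13.6381*w^2 + 19.3485*w + 4.9138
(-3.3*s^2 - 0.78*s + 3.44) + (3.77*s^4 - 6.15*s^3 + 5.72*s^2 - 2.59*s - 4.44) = 3.77*s^4 - 6.15*s^3 + 2.42*s^2 - 3.37*s - 1.0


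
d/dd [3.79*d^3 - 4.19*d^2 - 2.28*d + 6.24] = 11.37*d^2 - 8.38*d - 2.28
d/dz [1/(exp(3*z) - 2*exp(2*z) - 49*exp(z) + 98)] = (-3*exp(2*z) + 4*exp(z) + 49)*exp(z)/(exp(3*z) - 2*exp(2*z) - 49*exp(z) + 98)^2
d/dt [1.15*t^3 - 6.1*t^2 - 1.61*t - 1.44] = 3.45*t^2 - 12.2*t - 1.61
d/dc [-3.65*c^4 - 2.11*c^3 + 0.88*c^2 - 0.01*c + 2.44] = -14.6*c^3 - 6.33*c^2 + 1.76*c - 0.01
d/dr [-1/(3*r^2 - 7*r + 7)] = (6*r - 7)/(3*r^2 - 7*r + 7)^2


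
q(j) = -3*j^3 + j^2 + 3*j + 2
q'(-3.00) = -84.00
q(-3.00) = 83.00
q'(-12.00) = -1317.00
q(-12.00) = 5294.00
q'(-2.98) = -82.88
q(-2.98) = 81.33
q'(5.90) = -298.49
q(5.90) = -561.63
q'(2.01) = -29.34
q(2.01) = -12.29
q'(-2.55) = -60.62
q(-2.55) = 50.60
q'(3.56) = -103.94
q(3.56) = -110.00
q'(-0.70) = -2.81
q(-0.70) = 1.42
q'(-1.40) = -17.44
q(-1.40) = 7.99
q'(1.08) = -5.34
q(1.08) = 2.63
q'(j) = -9*j^2 + 2*j + 3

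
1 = 1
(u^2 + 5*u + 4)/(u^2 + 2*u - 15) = (u^2 + 5*u + 4)/(u^2 + 2*u - 15)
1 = 1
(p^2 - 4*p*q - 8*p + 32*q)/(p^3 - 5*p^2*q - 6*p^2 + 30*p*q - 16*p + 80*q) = (p - 4*q)/(p^2 - 5*p*q + 2*p - 10*q)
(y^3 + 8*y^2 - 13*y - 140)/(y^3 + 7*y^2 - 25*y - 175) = (y - 4)/(y - 5)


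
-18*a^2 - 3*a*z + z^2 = (-6*a + z)*(3*a + z)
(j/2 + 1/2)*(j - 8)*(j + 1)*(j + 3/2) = j^4/2 - 9*j^3/4 - 12*j^2 - 61*j/4 - 6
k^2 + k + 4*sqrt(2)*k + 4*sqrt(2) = (k + 1)*(k + 4*sqrt(2))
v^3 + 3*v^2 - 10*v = v*(v - 2)*(v + 5)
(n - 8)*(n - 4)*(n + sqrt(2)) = n^3 - 12*n^2 + sqrt(2)*n^2 - 12*sqrt(2)*n + 32*n + 32*sqrt(2)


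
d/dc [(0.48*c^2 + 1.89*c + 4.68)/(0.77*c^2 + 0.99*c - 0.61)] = (-0.9801*c^2 - 7.7928*c - 5.7861)/(0.5929*c^4 + 1.5246*c^3 + 0.0407*c^2 - 1.2078*c + 0.3721)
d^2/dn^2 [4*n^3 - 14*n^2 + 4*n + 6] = 24*n - 28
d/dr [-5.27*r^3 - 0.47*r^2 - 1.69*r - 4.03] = -15.81*r^2 - 0.94*r - 1.69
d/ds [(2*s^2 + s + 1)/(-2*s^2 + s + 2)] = (4*s^2 + 12*s + 1)/(4*s^4 - 4*s^3 - 7*s^2 + 4*s + 4)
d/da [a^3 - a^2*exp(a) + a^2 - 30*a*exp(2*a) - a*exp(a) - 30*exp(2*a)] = -a^2*exp(a) + 3*a^2 - 60*a*exp(2*a) - 3*a*exp(a) + 2*a - 90*exp(2*a) - exp(a)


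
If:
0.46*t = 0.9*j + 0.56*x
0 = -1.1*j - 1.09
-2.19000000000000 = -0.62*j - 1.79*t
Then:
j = -0.99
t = 1.57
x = 2.88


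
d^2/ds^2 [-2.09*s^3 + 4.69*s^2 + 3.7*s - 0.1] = 9.38 - 12.54*s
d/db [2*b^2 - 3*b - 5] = 4*b - 3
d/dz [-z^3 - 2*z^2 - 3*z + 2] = -3*z^2 - 4*z - 3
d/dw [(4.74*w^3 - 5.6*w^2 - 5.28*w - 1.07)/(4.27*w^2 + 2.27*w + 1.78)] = (20.2398*w^4 + 21.5196*w^3 + 35.1452*w^2 - 10.7982*w - 6.9695)/(18.2329*w^4 + 19.3858*w^3 + 20.3541*w^2 + 8.0812*w + 3.1684)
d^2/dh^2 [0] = 0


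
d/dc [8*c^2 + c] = 16*c + 1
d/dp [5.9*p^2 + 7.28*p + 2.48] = 11.8*p + 7.28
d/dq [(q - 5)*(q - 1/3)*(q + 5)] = 3*q^2 - 2*q/3 - 25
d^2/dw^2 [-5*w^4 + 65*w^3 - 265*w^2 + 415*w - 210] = -60*w^2 + 390*w - 530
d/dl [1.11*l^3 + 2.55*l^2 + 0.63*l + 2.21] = 3.33*l^2 + 5.1*l + 0.63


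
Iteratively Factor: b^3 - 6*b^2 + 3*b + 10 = (b - 2)*(b^2 - 4*b - 5) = (b - 5)*(b - 2)*(b + 1)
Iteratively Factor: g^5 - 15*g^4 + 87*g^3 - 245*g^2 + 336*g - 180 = (g - 2)*(g^4 - 13*g^3 + 61*g^2 - 123*g + 90) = (g - 3)*(g - 2)*(g^3 - 10*g^2 + 31*g - 30) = (g - 5)*(g - 3)*(g - 2)*(g^2 - 5*g + 6) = (g - 5)*(g - 3)^2*(g - 2)*(g - 2)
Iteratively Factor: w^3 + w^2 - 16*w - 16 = (w + 1)*(w^2 - 16) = (w + 1)*(w + 4)*(w - 4)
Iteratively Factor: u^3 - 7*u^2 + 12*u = (u - 4)*(u^2 - 3*u) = u*(u - 4)*(u - 3)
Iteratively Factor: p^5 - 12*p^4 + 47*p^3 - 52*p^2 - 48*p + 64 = (p - 4)*(p^4 - 8*p^3 + 15*p^2 + 8*p - 16) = (p - 4)*(p + 1)*(p^3 - 9*p^2 + 24*p - 16) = (p - 4)^2*(p + 1)*(p^2 - 5*p + 4) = (p - 4)^2*(p - 1)*(p + 1)*(p - 4)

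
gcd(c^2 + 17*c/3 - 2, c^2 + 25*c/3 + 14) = c + 6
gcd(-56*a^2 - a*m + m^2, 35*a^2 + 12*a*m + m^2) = 7*a + m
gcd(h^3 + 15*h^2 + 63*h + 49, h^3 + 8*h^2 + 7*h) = h^2 + 8*h + 7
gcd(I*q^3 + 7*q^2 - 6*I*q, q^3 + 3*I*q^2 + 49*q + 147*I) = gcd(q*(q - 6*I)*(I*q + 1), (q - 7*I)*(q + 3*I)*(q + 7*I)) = 1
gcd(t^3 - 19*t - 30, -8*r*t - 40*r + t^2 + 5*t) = 1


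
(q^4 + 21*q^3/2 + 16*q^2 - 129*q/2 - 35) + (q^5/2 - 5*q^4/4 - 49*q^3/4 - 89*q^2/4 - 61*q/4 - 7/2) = q^5/2 - q^4/4 - 7*q^3/4 - 25*q^2/4 - 319*q/4 - 77/2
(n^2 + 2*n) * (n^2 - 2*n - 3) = n^4 - 7*n^2 - 6*n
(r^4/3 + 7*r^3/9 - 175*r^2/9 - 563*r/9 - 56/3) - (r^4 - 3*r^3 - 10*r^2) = -2*r^4/3 + 34*r^3/9 - 85*r^2/9 - 563*r/9 - 56/3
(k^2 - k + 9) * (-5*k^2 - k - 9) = -5*k^4 + 4*k^3 - 53*k^2 - 81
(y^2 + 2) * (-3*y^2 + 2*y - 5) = -3*y^4 + 2*y^3 - 11*y^2 + 4*y - 10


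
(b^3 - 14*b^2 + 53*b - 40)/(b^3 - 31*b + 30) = (b - 8)/(b + 6)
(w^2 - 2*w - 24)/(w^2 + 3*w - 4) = (w - 6)/(w - 1)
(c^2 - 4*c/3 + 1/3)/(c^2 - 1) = (c - 1/3)/(c + 1)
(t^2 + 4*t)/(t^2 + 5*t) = (t + 4)/(t + 5)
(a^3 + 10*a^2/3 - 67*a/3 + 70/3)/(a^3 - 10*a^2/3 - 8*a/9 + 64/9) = 3*(3*a^2 + 16*a - 35)/(9*a^2 - 12*a - 32)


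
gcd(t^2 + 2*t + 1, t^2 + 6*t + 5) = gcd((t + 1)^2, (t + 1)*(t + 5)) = t + 1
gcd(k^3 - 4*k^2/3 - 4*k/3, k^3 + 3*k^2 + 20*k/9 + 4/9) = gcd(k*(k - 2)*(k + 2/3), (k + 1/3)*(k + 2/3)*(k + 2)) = k + 2/3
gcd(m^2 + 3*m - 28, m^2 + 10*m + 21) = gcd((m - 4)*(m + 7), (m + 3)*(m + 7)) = m + 7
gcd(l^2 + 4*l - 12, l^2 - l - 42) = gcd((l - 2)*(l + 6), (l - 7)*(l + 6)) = l + 6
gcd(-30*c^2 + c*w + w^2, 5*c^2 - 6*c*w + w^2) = -5*c + w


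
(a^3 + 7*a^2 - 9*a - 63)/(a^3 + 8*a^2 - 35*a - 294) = (a^2 - 9)/(a^2 + a - 42)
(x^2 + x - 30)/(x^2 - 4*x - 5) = (x + 6)/(x + 1)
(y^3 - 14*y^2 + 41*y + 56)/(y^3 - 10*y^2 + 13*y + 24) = (y - 7)/(y - 3)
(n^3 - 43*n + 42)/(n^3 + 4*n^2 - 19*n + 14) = (n - 6)/(n - 2)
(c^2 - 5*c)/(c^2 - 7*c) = (c - 5)/(c - 7)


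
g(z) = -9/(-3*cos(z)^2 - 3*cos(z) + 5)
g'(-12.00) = 352.90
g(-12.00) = -27.09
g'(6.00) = -52.75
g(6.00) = 13.93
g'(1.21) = 3.39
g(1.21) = -2.52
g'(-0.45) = -1838.60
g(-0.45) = 67.29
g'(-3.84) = -0.30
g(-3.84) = -1.63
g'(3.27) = 0.13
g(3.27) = -1.79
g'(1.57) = 1.08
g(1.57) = -1.80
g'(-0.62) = -126.36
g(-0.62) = -15.76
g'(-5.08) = 3.47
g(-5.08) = -2.55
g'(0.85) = 16.03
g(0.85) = -5.25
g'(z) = -9*(-6*sin(z)*cos(z) - 3*sin(z))/(-3*cos(z)^2 - 3*cos(z) + 5)^2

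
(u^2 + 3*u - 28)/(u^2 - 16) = (u + 7)/(u + 4)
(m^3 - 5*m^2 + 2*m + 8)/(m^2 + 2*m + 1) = (m^2 - 6*m + 8)/(m + 1)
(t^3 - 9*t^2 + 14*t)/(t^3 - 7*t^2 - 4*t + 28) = t/(t + 2)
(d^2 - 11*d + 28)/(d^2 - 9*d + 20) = (d - 7)/(d - 5)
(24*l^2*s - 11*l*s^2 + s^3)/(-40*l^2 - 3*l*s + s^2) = s*(-3*l + s)/(5*l + s)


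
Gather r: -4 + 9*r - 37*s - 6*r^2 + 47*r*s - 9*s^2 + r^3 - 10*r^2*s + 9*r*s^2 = r^3 + r^2*(-10*s - 6) + r*(9*s^2 + 47*s + 9) - 9*s^2 - 37*s - 4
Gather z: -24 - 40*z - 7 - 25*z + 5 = -65*z - 26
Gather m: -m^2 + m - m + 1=1 - m^2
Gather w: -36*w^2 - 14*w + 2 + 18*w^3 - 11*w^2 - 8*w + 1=18*w^3 - 47*w^2 - 22*w + 3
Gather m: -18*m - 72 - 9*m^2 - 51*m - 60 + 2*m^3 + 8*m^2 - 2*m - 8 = 2*m^3 - m^2 - 71*m - 140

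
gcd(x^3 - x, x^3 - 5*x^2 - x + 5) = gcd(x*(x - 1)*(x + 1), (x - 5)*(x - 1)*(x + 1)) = x^2 - 1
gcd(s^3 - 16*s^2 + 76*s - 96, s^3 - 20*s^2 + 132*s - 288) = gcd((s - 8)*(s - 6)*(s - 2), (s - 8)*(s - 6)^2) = s^2 - 14*s + 48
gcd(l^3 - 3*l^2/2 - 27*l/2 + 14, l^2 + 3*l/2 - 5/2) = l - 1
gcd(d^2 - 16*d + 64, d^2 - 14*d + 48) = d - 8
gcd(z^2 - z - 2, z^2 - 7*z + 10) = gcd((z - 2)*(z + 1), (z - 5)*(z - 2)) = z - 2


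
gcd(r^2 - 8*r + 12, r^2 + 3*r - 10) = r - 2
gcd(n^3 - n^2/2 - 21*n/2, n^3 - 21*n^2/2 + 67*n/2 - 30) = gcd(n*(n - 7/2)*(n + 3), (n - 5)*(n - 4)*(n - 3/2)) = 1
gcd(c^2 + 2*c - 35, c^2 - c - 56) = c + 7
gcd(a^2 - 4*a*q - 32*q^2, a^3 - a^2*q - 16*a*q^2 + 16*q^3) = a + 4*q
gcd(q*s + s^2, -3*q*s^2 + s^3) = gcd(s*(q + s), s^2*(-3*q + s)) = s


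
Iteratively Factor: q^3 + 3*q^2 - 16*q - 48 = (q - 4)*(q^2 + 7*q + 12) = (q - 4)*(q + 3)*(q + 4)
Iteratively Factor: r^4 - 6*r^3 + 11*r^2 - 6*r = (r)*(r^3 - 6*r^2 + 11*r - 6) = r*(r - 3)*(r^2 - 3*r + 2) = r*(r - 3)*(r - 2)*(r - 1)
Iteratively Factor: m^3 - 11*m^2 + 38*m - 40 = (m - 2)*(m^2 - 9*m + 20) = (m - 5)*(m - 2)*(m - 4)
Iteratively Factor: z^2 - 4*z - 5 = (z - 5)*(z + 1)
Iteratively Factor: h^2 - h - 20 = (h + 4)*(h - 5)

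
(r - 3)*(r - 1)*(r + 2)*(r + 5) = r^4 + 3*r^3 - 15*r^2 - 19*r + 30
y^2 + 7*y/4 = y*(y + 7/4)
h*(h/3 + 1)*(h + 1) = h^3/3 + 4*h^2/3 + h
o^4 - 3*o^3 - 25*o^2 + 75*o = o*(o - 5)*(o - 3)*(o + 5)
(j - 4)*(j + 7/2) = j^2 - j/2 - 14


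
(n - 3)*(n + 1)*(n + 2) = n^3 - 7*n - 6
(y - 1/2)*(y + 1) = y^2 + y/2 - 1/2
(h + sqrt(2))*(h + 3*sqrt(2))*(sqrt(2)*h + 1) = sqrt(2)*h^3 + 9*h^2 + 10*sqrt(2)*h + 6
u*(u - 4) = u^2 - 4*u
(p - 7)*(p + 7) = p^2 - 49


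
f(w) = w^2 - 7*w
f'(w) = 2*w - 7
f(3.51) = -12.25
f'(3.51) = 0.02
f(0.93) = -5.65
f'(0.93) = -5.14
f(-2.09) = 19.00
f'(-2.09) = -11.18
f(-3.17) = 32.24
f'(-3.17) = -13.34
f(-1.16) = 9.47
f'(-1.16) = -9.32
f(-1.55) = 13.25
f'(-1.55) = -10.10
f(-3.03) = 30.39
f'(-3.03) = -13.06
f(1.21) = -7.01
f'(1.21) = -4.58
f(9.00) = 18.00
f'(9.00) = 11.00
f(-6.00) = 78.00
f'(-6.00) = -19.00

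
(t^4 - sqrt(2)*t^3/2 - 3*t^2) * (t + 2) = t^5 - sqrt(2)*t^4/2 + 2*t^4 - 3*t^3 - sqrt(2)*t^3 - 6*t^2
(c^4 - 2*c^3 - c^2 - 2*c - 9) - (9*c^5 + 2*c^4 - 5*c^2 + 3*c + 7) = -9*c^5 - c^4 - 2*c^3 + 4*c^2 - 5*c - 16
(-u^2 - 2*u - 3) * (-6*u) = 6*u^3 + 12*u^2 + 18*u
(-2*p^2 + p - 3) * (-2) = 4*p^2 - 2*p + 6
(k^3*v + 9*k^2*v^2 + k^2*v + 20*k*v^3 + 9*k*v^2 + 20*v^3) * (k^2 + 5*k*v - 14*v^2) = k^5*v + 14*k^4*v^2 + k^4*v + 51*k^3*v^3 + 14*k^3*v^2 - 26*k^2*v^4 + 51*k^2*v^3 - 280*k*v^5 - 26*k*v^4 - 280*v^5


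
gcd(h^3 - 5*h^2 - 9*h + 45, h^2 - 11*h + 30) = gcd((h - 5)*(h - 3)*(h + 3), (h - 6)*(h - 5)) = h - 5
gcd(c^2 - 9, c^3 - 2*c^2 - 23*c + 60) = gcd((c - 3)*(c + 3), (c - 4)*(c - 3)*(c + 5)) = c - 3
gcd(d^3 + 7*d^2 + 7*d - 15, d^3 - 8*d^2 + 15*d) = 1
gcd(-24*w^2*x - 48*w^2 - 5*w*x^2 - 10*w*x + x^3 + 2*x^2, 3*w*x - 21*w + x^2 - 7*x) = 3*w + x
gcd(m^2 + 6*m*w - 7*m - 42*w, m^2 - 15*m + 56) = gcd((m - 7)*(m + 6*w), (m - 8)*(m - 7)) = m - 7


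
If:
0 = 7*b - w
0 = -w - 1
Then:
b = -1/7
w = -1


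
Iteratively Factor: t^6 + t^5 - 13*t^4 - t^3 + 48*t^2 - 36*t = (t)*(t^5 + t^4 - 13*t^3 - t^2 + 48*t - 36) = t*(t - 1)*(t^4 + 2*t^3 - 11*t^2 - 12*t + 36) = t*(t - 1)*(t + 3)*(t^3 - t^2 - 8*t + 12) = t*(t - 2)*(t - 1)*(t + 3)*(t^2 + t - 6) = t*(t - 2)*(t - 1)*(t + 3)^2*(t - 2)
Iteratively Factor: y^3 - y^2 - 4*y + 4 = (y - 2)*(y^2 + y - 2) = (y - 2)*(y - 1)*(y + 2)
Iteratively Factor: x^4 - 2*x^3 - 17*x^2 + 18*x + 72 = (x + 2)*(x^3 - 4*x^2 - 9*x + 36) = (x + 2)*(x + 3)*(x^2 - 7*x + 12) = (x - 4)*(x + 2)*(x + 3)*(x - 3)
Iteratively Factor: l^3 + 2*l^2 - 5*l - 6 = (l - 2)*(l^2 + 4*l + 3) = (l - 2)*(l + 1)*(l + 3)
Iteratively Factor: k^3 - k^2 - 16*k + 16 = (k - 1)*(k^2 - 16) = (k - 1)*(k + 4)*(k - 4)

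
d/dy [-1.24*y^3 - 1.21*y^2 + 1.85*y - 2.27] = -3.72*y^2 - 2.42*y + 1.85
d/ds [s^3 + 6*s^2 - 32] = 3*s*(s + 4)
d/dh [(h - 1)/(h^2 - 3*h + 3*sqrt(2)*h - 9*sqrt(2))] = (h^2 - 3*h + 3*sqrt(2)*h - (h - 1)*(2*h - 3 + 3*sqrt(2)) - 9*sqrt(2))/(h^2 - 3*h + 3*sqrt(2)*h - 9*sqrt(2))^2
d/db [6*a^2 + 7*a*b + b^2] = 7*a + 2*b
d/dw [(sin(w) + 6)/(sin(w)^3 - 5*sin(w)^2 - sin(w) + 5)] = (-2*sin(w)^3 - 13*sin(w)^2 + 60*sin(w) + 11)/((sin(w) - 5)^2*cos(w)^3)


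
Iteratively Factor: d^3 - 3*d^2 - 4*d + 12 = (d - 2)*(d^2 - d - 6) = (d - 2)*(d + 2)*(d - 3)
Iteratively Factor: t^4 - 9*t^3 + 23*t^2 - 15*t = (t - 3)*(t^3 - 6*t^2 + 5*t) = (t - 5)*(t - 3)*(t^2 - t) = t*(t - 5)*(t - 3)*(t - 1)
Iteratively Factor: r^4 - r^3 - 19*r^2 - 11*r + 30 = (r + 3)*(r^3 - 4*r^2 - 7*r + 10) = (r - 5)*(r + 3)*(r^2 + r - 2) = (r - 5)*(r + 2)*(r + 3)*(r - 1)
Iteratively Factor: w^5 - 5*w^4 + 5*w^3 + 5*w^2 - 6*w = (w + 1)*(w^4 - 6*w^3 + 11*w^2 - 6*w) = (w - 2)*(w + 1)*(w^3 - 4*w^2 + 3*w) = w*(w - 2)*(w + 1)*(w^2 - 4*w + 3) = w*(w - 3)*(w - 2)*(w + 1)*(w - 1)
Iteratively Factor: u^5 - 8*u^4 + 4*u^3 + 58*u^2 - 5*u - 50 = (u - 5)*(u^4 - 3*u^3 - 11*u^2 + 3*u + 10) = (u - 5)*(u - 1)*(u^3 - 2*u^2 - 13*u - 10) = (u - 5)*(u - 1)*(u + 1)*(u^2 - 3*u - 10) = (u - 5)^2*(u - 1)*(u + 1)*(u + 2)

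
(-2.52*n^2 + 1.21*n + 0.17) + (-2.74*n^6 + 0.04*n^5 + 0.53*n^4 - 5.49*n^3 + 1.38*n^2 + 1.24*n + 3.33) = -2.74*n^6 + 0.04*n^5 + 0.53*n^4 - 5.49*n^3 - 1.14*n^2 + 2.45*n + 3.5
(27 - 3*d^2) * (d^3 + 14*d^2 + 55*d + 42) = -3*d^5 - 42*d^4 - 138*d^3 + 252*d^2 + 1485*d + 1134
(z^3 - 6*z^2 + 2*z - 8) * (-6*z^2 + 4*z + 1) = -6*z^5 + 40*z^4 - 35*z^3 + 50*z^2 - 30*z - 8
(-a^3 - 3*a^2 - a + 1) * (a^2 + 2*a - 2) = -a^5 - 5*a^4 - 5*a^3 + 5*a^2 + 4*a - 2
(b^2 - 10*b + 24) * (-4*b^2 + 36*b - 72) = -4*b^4 + 76*b^3 - 528*b^2 + 1584*b - 1728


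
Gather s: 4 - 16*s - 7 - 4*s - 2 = -20*s - 5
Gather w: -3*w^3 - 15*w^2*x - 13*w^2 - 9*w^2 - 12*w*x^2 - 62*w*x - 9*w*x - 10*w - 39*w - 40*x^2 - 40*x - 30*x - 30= -3*w^3 + w^2*(-15*x - 22) + w*(-12*x^2 - 71*x - 49) - 40*x^2 - 70*x - 30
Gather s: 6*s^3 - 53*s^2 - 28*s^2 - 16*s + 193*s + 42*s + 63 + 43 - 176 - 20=6*s^3 - 81*s^2 + 219*s - 90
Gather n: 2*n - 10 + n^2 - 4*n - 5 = n^2 - 2*n - 15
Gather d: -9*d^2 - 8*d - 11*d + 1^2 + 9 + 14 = -9*d^2 - 19*d + 24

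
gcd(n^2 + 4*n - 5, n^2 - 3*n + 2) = n - 1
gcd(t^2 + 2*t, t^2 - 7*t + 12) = 1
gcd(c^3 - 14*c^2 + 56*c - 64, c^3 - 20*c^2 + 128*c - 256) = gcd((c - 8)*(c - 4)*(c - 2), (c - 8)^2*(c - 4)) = c^2 - 12*c + 32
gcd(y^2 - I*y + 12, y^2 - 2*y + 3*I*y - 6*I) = y + 3*I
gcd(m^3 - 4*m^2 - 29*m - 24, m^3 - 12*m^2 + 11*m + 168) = m^2 - 5*m - 24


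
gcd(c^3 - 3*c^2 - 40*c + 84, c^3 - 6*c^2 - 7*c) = c - 7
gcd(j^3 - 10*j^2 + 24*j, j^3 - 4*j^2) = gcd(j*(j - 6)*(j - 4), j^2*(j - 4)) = j^2 - 4*j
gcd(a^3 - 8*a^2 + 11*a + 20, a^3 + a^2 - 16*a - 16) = a^2 - 3*a - 4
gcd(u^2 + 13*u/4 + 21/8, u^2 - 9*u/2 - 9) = u + 3/2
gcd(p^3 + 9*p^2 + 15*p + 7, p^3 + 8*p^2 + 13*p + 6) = p^2 + 2*p + 1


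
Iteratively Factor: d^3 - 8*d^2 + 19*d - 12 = (d - 4)*(d^2 - 4*d + 3) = (d - 4)*(d - 3)*(d - 1)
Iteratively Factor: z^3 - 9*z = (z + 3)*(z^2 - 3*z) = (z - 3)*(z + 3)*(z)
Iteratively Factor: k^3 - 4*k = (k)*(k^2 - 4) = k*(k - 2)*(k + 2)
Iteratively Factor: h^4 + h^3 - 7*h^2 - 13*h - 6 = (h + 1)*(h^3 - 7*h - 6) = (h + 1)^2*(h^2 - h - 6) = (h - 3)*(h + 1)^2*(h + 2)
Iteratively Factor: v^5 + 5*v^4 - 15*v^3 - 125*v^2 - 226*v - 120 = (v + 4)*(v^4 + v^3 - 19*v^2 - 49*v - 30) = (v + 1)*(v + 4)*(v^3 - 19*v - 30) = (v - 5)*(v + 1)*(v + 4)*(v^2 + 5*v + 6) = (v - 5)*(v + 1)*(v + 2)*(v + 4)*(v + 3)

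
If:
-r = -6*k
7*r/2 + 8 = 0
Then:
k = -8/21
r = -16/7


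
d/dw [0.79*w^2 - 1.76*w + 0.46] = 1.58*w - 1.76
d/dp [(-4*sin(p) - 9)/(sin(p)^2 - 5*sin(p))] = (4*cos(p) + 18/tan(p) - 45*cos(p)/sin(p)^2)/(sin(p) - 5)^2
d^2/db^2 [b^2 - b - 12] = 2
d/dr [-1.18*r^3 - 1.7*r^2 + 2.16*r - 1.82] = -3.54*r^2 - 3.4*r + 2.16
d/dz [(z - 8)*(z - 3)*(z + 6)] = 3*z^2 - 10*z - 42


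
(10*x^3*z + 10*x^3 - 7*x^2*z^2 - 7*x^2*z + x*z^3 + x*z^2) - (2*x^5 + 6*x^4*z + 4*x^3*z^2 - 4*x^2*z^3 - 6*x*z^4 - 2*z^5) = -2*x^5 - 6*x^4*z - 4*x^3*z^2 + 10*x^3*z + 10*x^3 + 4*x^2*z^3 - 7*x^2*z^2 - 7*x^2*z + 6*x*z^4 + x*z^3 + x*z^2 + 2*z^5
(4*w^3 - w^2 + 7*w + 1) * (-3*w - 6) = -12*w^4 - 21*w^3 - 15*w^2 - 45*w - 6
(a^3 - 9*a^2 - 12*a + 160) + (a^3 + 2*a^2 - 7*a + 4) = 2*a^3 - 7*a^2 - 19*a + 164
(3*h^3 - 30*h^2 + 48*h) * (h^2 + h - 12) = 3*h^5 - 27*h^4 - 18*h^3 + 408*h^2 - 576*h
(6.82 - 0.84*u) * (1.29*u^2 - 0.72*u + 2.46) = -1.0836*u^3 + 9.4026*u^2 - 6.9768*u + 16.7772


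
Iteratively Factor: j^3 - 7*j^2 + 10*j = (j - 2)*(j^2 - 5*j) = (j - 5)*(j - 2)*(j)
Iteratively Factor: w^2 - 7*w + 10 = (w - 2)*(w - 5)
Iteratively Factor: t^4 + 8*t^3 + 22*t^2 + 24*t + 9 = (t + 3)*(t^3 + 5*t^2 + 7*t + 3) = (t + 1)*(t + 3)*(t^2 + 4*t + 3) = (t + 1)^2*(t + 3)*(t + 3)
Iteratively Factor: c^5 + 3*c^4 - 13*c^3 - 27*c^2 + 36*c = (c + 3)*(c^4 - 13*c^2 + 12*c) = c*(c + 3)*(c^3 - 13*c + 12) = c*(c - 1)*(c + 3)*(c^2 + c - 12) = c*(c - 3)*(c - 1)*(c + 3)*(c + 4)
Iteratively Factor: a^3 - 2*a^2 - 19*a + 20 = (a - 1)*(a^2 - a - 20) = (a - 5)*(a - 1)*(a + 4)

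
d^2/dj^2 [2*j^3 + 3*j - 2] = 12*j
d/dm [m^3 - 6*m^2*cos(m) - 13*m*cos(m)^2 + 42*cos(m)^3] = 6*m^2*sin(m) + 3*m^2 + 13*m*sin(2*m) - 12*m*cos(m) - 126*sin(m)*cos(m)^2 - 13*cos(m)^2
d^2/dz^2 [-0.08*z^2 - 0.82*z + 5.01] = -0.160000000000000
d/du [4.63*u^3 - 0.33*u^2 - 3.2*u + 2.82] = 13.89*u^2 - 0.66*u - 3.2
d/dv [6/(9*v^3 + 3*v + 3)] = 2*(-9*v^2 - 1)/(3*v^3 + v + 1)^2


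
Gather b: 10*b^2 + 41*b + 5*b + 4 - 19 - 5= 10*b^2 + 46*b - 20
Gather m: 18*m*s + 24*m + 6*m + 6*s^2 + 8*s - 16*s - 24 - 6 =m*(18*s + 30) + 6*s^2 - 8*s - 30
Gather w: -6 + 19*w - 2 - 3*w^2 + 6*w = -3*w^2 + 25*w - 8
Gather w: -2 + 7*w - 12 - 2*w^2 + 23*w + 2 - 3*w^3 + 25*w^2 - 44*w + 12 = -3*w^3 + 23*w^2 - 14*w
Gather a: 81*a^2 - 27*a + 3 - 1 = 81*a^2 - 27*a + 2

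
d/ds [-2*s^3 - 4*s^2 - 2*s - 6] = -6*s^2 - 8*s - 2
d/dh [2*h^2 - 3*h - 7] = 4*h - 3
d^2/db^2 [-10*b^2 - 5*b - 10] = -20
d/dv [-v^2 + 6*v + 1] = 6 - 2*v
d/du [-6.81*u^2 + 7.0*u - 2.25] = 7.0 - 13.62*u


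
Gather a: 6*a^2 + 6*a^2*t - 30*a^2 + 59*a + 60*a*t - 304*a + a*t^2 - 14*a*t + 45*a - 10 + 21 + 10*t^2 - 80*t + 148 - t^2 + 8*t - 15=a^2*(6*t - 24) + a*(t^2 + 46*t - 200) + 9*t^2 - 72*t + 144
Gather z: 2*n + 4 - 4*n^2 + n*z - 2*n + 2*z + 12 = -4*n^2 + z*(n + 2) + 16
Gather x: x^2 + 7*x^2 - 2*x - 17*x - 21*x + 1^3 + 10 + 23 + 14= 8*x^2 - 40*x + 48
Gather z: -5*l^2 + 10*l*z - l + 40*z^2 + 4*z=-5*l^2 - l + 40*z^2 + z*(10*l + 4)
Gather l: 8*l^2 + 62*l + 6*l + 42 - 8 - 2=8*l^2 + 68*l + 32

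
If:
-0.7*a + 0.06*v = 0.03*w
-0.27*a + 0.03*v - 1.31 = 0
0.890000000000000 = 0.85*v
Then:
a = -4.74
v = 1.05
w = 112.59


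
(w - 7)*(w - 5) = w^2 - 12*w + 35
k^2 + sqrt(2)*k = k*(k + sqrt(2))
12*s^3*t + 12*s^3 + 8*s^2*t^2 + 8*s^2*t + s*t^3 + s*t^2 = (2*s + t)*(6*s + t)*(s*t + s)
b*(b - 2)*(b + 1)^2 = b^4 - 3*b^2 - 2*b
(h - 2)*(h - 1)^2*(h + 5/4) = h^4 - 11*h^3/4 + 17*h/4 - 5/2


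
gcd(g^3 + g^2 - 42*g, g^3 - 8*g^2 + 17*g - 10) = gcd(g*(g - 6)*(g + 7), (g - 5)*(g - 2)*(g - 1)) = 1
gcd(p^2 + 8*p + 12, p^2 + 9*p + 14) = p + 2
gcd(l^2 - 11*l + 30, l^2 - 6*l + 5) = l - 5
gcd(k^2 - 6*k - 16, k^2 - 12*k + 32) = k - 8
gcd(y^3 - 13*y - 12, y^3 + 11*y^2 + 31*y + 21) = y^2 + 4*y + 3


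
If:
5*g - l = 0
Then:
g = l/5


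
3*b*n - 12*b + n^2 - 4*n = (3*b + n)*(n - 4)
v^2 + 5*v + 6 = (v + 2)*(v + 3)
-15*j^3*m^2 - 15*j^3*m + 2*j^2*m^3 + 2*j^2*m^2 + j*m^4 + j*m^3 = m*(-3*j + m)*(5*j + m)*(j*m + j)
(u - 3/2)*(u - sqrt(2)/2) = u^2 - 3*u/2 - sqrt(2)*u/2 + 3*sqrt(2)/4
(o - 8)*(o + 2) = o^2 - 6*o - 16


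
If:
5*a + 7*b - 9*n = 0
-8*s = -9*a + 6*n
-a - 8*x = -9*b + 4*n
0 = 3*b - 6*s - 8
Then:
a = 624*x/49 - 1696/147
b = 408*x/49 - 928/147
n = 664*x/49 - 1664/147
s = 204*x/49 - 220/49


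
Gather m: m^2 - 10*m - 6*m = m^2 - 16*m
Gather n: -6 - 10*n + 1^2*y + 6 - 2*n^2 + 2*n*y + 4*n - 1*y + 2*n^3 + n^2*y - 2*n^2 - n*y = 2*n^3 + n^2*(y - 4) + n*(y - 6)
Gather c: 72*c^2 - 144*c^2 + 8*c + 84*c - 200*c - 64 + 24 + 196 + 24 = -72*c^2 - 108*c + 180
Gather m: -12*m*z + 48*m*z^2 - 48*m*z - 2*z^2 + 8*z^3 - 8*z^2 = m*(48*z^2 - 60*z) + 8*z^3 - 10*z^2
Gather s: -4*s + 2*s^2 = 2*s^2 - 4*s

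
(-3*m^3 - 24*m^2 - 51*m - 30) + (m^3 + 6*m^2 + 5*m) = -2*m^3 - 18*m^2 - 46*m - 30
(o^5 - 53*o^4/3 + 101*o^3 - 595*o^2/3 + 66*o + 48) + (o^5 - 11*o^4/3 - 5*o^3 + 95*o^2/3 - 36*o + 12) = 2*o^5 - 64*o^4/3 + 96*o^3 - 500*o^2/3 + 30*o + 60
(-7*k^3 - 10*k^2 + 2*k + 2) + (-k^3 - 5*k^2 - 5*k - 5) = -8*k^3 - 15*k^2 - 3*k - 3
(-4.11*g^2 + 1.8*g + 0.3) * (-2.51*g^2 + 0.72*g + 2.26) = 10.3161*g^4 - 7.4772*g^3 - 8.7456*g^2 + 4.284*g + 0.678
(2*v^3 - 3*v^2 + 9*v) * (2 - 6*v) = -12*v^4 + 22*v^3 - 60*v^2 + 18*v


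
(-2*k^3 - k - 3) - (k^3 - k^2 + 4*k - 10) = -3*k^3 + k^2 - 5*k + 7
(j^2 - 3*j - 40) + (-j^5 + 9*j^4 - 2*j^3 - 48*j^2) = -j^5 + 9*j^4 - 2*j^3 - 47*j^2 - 3*j - 40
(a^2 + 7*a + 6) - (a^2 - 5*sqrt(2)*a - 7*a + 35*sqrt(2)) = 5*sqrt(2)*a + 14*a - 35*sqrt(2) + 6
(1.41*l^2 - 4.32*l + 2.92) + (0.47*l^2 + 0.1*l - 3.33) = 1.88*l^2 - 4.22*l - 0.41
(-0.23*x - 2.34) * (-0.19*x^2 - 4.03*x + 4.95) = 0.0437*x^3 + 1.3715*x^2 + 8.2917*x - 11.583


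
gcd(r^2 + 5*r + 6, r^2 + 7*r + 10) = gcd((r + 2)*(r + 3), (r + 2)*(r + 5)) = r + 2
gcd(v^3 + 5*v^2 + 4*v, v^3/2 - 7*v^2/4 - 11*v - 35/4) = v + 1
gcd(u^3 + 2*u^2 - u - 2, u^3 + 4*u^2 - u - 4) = u^2 - 1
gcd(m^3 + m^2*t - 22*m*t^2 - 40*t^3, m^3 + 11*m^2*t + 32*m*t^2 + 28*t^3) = m + 2*t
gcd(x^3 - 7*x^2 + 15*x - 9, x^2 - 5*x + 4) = x - 1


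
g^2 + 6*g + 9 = (g + 3)^2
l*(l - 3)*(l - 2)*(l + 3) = l^4 - 2*l^3 - 9*l^2 + 18*l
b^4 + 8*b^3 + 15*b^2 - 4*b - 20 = (b - 1)*(b + 2)^2*(b + 5)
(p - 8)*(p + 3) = p^2 - 5*p - 24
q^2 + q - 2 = (q - 1)*(q + 2)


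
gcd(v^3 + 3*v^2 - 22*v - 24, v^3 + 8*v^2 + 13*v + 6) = v^2 + 7*v + 6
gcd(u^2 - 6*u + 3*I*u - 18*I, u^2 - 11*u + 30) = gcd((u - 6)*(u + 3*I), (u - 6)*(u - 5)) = u - 6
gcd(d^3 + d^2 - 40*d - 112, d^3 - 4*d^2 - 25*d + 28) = d^2 - 3*d - 28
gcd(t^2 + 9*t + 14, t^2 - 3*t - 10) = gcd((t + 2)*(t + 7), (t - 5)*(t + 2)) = t + 2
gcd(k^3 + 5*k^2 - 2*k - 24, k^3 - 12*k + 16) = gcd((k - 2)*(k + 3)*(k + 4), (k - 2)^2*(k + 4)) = k^2 + 2*k - 8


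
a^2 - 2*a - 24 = (a - 6)*(a + 4)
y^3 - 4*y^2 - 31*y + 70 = (y - 7)*(y - 2)*(y + 5)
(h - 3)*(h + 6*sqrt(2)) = h^2 - 3*h + 6*sqrt(2)*h - 18*sqrt(2)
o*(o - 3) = o^2 - 3*o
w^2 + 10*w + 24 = (w + 4)*(w + 6)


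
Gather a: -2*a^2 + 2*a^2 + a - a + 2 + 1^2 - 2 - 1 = 0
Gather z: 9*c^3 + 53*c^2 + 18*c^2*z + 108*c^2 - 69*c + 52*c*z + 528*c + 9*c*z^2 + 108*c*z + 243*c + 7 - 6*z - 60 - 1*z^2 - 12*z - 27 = 9*c^3 + 161*c^2 + 702*c + z^2*(9*c - 1) + z*(18*c^2 + 160*c - 18) - 80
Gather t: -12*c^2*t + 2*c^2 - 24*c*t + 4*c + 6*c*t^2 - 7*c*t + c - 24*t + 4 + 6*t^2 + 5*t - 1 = 2*c^2 + 5*c + t^2*(6*c + 6) + t*(-12*c^2 - 31*c - 19) + 3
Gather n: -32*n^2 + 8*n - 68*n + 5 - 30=-32*n^2 - 60*n - 25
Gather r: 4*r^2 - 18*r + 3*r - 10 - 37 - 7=4*r^2 - 15*r - 54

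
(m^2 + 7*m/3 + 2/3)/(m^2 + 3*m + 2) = (m + 1/3)/(m + 1)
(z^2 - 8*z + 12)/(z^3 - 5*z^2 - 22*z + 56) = (z - 6)/(z^2 - 3*z - 28)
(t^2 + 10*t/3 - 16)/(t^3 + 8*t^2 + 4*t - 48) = (t - 8/3)/(t^2 + 2*t - 8)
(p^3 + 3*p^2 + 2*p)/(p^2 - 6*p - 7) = p*(p + 2)/(p - 7)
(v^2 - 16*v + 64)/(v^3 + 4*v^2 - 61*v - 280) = (v - 8)/(v^2 + 12*v + 35)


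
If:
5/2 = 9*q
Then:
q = 5/18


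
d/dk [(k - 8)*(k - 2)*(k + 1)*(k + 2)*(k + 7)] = 5*k^4 - 183*k^2 - 112*k + 228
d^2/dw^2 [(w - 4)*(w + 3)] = 2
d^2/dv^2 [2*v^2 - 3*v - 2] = 4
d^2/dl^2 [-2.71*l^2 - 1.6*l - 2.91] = -5.42000000000000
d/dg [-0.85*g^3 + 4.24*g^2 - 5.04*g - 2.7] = -2.55*g^2 + 8.48*g - 5.04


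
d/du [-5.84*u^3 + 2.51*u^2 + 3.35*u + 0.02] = -17.52*u^2 + 5.02*u + 3.35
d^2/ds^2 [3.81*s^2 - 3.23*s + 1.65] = 7.62000000000000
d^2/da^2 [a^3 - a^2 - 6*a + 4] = 6*a - 2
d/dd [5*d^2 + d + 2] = 10*d + 1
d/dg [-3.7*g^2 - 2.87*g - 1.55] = -7.4*g - 2.87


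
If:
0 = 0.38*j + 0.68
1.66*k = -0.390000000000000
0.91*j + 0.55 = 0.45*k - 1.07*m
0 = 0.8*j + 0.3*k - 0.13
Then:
No Solution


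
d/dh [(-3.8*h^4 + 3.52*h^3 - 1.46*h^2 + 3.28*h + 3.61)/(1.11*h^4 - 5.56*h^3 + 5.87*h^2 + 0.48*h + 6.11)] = (17.2208*h^6 - 41.3708*h^5 - 3.84960000000001*h^4 - 69.0476*h^3 + 104.782*h^2 - 60.2226*h + 18.308)/(1.2321*h^8 - 12.3432*h^7 + 43.945*h^6 - 64.2088*h^5 + 42.6835*h^4 - 62.308*h^3 + 71.9618*h^2 + 5.8656*h + 37.3321)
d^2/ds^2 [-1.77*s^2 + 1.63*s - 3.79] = -3.54000000000000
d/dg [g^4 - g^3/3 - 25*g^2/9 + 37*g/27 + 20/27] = 4*g^3 - g^2 - 50*g/9 + 37/27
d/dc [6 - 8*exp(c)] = -8*exp(c)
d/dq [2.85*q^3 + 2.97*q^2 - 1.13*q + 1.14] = 8.55*q^2 + 5.94*q - 1.13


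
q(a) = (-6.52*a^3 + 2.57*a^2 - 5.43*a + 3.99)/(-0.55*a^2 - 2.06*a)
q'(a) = (1.1*a + 2.06)*(-6.52*a^3 + 2.57*a^2 - 5.43*a + 3.99)/(-0.55*a^2 - 2.06*a)^2 + (-19.56*a^2 + 5.14*a - 5.43)/(-0.55*a^2 - 2.06*a) = (3.586*a^4 + 26.8624*a^3 - 8.2807*a^2 + 4.389*a + 8.2194)/(a^2*(0.3025*a^2 + 2.266*a + 4.2436))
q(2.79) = 13.24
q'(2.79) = 7.52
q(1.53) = 4.88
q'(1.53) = 5.65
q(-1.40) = 19.11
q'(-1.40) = -22.72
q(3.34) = 17.55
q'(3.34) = 8.13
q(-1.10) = 13.59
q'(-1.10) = -14.50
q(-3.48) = 647.12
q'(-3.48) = -2763.95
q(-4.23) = -502.46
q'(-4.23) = -821.19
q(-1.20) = 15.16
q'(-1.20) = -16.99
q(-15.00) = -244.14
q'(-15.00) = 10.32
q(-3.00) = 178.41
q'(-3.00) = -339.94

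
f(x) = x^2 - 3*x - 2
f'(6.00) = 9.00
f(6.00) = 16.00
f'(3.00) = 3.00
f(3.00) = -2.00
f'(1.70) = 0.40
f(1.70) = -4.21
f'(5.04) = 7.08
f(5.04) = 8.28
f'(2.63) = 2.26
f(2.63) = -2.97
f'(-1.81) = -6.62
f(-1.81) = 6.71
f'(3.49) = 3.98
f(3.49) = -0.29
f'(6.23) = 9.46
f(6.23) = 18.12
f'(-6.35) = -15.70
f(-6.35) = 57.37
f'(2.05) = 1.10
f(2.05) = -3.95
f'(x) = 2*x - 3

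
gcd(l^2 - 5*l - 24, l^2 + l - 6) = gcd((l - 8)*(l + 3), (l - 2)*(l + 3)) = l + 3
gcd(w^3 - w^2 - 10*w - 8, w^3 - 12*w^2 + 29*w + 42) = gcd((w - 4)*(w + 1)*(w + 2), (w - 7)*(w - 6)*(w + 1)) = w + 1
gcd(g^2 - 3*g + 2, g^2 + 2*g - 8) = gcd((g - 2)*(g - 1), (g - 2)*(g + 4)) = g - 2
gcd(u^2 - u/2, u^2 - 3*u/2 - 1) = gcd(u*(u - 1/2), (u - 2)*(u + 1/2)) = 1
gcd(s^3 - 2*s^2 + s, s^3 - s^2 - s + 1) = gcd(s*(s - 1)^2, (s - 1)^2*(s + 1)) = s^2 - 2*s + 1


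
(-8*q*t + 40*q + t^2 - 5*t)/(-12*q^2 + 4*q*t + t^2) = (-8*q*t + 40*q + t^2 - 5*t)/(-12*q^2 + 4*q*t + t^2)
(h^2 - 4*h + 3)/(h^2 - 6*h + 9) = (h - 1)/(h - 3)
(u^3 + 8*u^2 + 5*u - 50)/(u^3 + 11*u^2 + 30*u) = (u^2 + 3*u - 10)/(u*(u + 6))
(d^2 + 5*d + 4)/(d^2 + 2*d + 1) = (d + 4)/(d + 1)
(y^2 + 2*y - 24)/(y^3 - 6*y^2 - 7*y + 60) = (y + 6)/(y^2 - 2*y - 15)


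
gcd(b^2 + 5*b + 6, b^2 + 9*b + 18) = b + 3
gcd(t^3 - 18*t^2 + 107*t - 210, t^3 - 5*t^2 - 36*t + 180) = t^2 - 11*t + 30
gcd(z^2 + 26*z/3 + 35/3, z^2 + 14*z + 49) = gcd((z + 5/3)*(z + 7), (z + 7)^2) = z + 7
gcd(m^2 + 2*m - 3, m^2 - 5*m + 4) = m - 1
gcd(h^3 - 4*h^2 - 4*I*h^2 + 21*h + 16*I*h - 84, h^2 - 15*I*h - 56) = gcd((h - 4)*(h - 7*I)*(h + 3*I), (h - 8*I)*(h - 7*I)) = h - 7*I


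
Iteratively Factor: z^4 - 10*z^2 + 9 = (z - 3)*(z^3 + 3*z^2 - z - 3) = (z - 3)*(z + 1)*(z^2 + 2*z - 3) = (z - 3)*(z - 1)*(z + 1)*(z + 3)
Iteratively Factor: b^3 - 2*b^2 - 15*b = (b)*(b^2 - 2*b - 15) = b*(b - 5)*(b + 3)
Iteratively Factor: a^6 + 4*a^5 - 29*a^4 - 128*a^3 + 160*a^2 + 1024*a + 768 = (a - 4)*(a^5 + 8*a^4 + 3*a^3 - 116*a^2 - 304*a - 192) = (a - 4)*(a + 4)*(a^4 + 4*a^3 - 13*a^2 - 64*a - 48) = (a - 4)^2*(a + 4)*(a^3 + 8*a^2 + 19*a + 12) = (a - 4)^2*(a + 4)^2*(a^2 + 4*a + 3) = (a - 4)^2*(a + 1)*(a + 4)^2*(a + 3)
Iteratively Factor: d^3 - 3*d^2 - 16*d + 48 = (d - 3)*(d^2 - 16) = (d - 4)*(d - 3)*(d + 4)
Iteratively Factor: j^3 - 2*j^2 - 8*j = (j - 4)*(j^2 + 2*j) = (j - 4)*(j + 2)*(j)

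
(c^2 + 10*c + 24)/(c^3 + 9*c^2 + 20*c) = (c + 6)/(c*(c + 5))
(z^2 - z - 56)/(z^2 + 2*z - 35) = (z - 8)/(z - 5)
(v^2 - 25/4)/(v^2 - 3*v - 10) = (25/4 - v^2)/(-v^2 + 3*v + 10)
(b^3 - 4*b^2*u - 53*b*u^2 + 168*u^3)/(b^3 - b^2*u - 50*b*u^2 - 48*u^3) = (b^2 + 4*b*u - 21*u^2)/(b^2 + 7*b*u + 6*u^2)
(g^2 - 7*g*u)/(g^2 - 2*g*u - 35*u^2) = g/(g + 5*u)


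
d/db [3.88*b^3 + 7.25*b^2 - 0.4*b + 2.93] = 11.64*b^2 + 14.5*b - 0.4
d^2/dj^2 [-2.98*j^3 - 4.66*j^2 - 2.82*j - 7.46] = -17.88*j - 9.32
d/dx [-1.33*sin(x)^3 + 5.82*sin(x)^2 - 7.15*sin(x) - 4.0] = (-3.99*sin(x)^2 + 11.64*sin(x) - 7.15)*cos(x)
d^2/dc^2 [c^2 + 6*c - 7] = 2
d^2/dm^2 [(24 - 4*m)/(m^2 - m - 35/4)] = 128*(4*(m - 6)*(2*m - 1)^2 + (3*m - 7)*(-4*m^2 + 4*m + 35))/(-4*m^2 + 4*m + 35)^3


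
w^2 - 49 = (w - 7)*(w + 7)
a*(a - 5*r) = a^2 - 5*a*r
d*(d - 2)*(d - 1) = d^3 - 3*d^2 + 2*d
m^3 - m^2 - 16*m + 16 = (m - 4)*(m - 1)*(m + 4)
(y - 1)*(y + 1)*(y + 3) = y^3 + 3*y^2 - y - 3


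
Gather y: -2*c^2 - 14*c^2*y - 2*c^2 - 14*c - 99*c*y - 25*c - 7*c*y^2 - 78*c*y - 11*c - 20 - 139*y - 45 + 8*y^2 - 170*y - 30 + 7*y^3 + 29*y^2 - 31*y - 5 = -4*c^2 - 50*c + 7*y^3 + y^2*(37 - 7*c) + y*(-14*c^2 - 177*c - 340) - 100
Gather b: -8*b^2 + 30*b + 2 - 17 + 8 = -8*b^2 + 30*b - 7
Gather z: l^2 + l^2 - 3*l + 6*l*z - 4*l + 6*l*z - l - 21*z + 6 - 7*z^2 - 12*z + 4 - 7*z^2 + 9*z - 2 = 2*l^2 - 8*l - 14*z^2 + z*(12*l - 24) + 8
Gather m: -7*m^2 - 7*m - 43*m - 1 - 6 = -7*m^2 - 50*m - 7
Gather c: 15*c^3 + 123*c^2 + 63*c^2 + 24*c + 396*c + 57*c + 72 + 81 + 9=15*c^3 + 186*c^2 + 477*c + 162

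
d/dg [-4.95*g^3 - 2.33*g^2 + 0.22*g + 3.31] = -14.85*g^2 - 4.66*g + 0.22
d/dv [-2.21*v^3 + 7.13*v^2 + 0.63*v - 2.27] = -6.63*v^2 + 14.26*v + 0.63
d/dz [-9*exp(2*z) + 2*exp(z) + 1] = (2 - 18*exp(z))*exp(z)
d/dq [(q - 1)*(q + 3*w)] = 2*q + 3*w - 1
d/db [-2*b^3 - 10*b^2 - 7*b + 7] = -6*b^2 - 20*b - 7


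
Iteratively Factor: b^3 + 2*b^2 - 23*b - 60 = (b - 5)*(b^2 + 7*b + 12) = (b - 5)*(b + 4)*(b + 3)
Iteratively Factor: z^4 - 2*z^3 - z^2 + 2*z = (z - 1)*(z^3 - z^2 - 2*z) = (z - 1)*(z + 1)*(z^2 - 2*z) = (z - 2)*(z - 1)*(z + 1)*(z)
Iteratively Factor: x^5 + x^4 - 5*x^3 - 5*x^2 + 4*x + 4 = (x + 1)*(x^4 - 5*x^2 + 4) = (x + 1)^2*(x^3 - x^2 - 4*x + 4) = (x - 1)*(x + 1)^2*(x^2 - 4) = (x - 2)*(x - 1)*(x + 1)^2*(x + 2)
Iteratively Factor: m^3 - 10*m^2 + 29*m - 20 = (m - 1)*(m^2 - 9*m + 20) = (m - 4)*(m - 1)*(m - 5)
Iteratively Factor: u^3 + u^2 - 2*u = (u)*(u^2 + u - 2) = u*(u - 1)*(u + 2)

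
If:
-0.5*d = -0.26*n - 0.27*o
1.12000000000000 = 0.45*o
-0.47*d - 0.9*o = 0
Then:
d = -4.77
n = -11.75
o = 2.49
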